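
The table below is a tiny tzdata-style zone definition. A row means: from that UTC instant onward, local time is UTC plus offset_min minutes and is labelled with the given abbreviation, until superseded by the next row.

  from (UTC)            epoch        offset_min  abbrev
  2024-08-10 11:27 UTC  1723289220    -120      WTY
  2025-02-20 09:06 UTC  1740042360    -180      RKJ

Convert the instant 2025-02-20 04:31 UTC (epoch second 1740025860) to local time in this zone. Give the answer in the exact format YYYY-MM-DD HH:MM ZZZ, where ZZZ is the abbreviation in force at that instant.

2025-02-20 02:31 WTY

Query: 2025-02-20 04:31 UTC
Rule 1/2 (WTY, -02:00): 2024-08-10 11:27 UTC ≤ query < 2025-02-20 09:06 UTC
4·60 + 31 - 120 = 151 min
151 = 0·1440 + 151; 151 = 2·60 + 31 → 02:31, same day
→ 2025-02-20 02:31 WTY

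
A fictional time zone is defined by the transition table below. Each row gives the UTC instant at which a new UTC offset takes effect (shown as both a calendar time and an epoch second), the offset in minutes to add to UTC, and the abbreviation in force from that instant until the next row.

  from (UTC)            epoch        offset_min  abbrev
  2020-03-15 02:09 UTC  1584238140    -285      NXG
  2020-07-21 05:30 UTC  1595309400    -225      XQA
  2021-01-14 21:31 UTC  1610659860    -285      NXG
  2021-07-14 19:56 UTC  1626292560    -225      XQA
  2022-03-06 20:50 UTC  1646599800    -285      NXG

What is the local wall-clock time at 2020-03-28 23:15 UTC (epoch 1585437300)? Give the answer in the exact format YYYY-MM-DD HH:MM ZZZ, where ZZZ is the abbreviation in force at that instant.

Query: 2020-03-28 23:15 UTC
Rule 1/5 (NXG, -04:45): 2020-03-15 02:09 UTC ≤ query < 2020-07-21 05:30 UTC
23·60 + 15 - 285 = 1110 min
1110 = 0·1440 + 1110; 1110 = 18·60 + 30 → 18:30, same day
→ 2020-03-28 18:30 NXG

2020-03-28 18:30 NXG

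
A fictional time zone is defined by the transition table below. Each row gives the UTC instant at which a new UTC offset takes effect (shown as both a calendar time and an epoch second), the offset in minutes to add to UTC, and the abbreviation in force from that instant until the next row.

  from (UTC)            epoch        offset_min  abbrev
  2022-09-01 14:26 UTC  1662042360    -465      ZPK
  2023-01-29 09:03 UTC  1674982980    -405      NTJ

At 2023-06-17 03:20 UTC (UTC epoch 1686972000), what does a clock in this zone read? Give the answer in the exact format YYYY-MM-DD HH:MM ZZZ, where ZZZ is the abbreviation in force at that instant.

2023-06-16 20:35 NTJ

Query: 2023-06-17 03:20 UTC
Rule 2/2 (NTJ, -06:45): 2023-01-29 09:03 UTC ≤ query < +∞
3·60 + 20 - 405 = -205 min
-205 = -1·1440 + 1235; 1235 = 20·60 + 35 → 20:35, 2023-06-17 - 1 day = 2023-06-16
→ 2023-06-16 20:35 NTJ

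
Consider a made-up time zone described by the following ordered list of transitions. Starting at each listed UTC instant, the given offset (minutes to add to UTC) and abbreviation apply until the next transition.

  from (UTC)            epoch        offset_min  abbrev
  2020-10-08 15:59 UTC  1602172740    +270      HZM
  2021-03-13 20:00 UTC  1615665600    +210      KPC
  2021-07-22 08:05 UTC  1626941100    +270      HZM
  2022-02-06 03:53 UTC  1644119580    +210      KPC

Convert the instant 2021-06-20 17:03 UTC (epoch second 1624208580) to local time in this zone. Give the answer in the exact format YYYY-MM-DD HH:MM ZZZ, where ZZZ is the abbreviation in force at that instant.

2021-06-20 20:33 KPC

Query: 2021-06-20 17:03 UTC
Rule 2/4 (KPC, +03:30): 2021-03-13 20:00 UTC ≤ query < 2021-07-22 08:05 UTC
17·60 + 3 + 210 = 1233 min
1233 = 0·1440 + 1233; 1233 = 20·60 + 33 → 20:33, same day
→ 2021-06-20 20:33 KPC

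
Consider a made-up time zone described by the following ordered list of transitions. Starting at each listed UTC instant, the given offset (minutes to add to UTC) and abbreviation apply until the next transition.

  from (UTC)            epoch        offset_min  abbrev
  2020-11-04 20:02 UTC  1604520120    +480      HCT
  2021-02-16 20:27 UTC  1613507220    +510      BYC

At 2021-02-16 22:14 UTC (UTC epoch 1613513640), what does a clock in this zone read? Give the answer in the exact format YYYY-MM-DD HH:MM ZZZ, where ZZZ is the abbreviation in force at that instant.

Query: 2021-02-16 22:14 UTC
Rule 2/2 (BYC, +08:30): 2021-02-16 20:27 UTC ≤ query < +∞
22·60 + 14 + 510 = 1844 min
1844 = 1·1440 + 404; 404 = 6·60 + 44 → 06:44, 2021-02-16 + 1 day = 2021-02-17
→ 2021-02-17 06:44 BYC

2021-02-17 06:44 BYC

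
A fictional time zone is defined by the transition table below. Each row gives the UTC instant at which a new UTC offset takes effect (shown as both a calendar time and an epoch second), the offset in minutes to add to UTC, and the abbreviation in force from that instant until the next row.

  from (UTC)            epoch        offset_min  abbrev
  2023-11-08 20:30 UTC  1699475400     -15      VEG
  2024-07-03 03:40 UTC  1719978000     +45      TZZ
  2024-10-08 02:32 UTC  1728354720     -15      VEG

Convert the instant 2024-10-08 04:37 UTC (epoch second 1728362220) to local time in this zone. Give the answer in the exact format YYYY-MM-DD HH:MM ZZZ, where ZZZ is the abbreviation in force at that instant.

Query: 2024-10-08 04:37 UTC
Rule 3/3 (VEG, -00:15): 2024-10-08 02:32 UTC ≤ query < +∞
4·60 + 37 - 15 = 262 min
262 = 0·1440 + 262; 262 = 4·60 + 22 → 04:22, same day
→ 2024-10-08 04:22 VEG

2024-10-08 04:22 VEG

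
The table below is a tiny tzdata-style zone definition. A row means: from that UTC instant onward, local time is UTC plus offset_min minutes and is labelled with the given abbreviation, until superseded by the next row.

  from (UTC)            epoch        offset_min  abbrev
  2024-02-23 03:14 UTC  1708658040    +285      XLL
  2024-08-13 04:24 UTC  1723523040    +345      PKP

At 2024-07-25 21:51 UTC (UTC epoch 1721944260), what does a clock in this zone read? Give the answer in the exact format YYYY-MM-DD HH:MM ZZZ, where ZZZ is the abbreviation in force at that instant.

2024-07-26 02:36 XLL

Query: 2024-07-25 21:51 UTC
Rule 1/2 (XLL, +04:45): 2024-02-23 03:14 UTC ≤ query < 2024-08-13 04:24 UTC
21·60 + 51 + 285 = 1596 min
1596 = 1·1440 + 156; 156 = 2·60 + 36 → 02:36, 2024-07-25 + 1 day = 2024-07-26
→ 2024-07-26 02:36 XLL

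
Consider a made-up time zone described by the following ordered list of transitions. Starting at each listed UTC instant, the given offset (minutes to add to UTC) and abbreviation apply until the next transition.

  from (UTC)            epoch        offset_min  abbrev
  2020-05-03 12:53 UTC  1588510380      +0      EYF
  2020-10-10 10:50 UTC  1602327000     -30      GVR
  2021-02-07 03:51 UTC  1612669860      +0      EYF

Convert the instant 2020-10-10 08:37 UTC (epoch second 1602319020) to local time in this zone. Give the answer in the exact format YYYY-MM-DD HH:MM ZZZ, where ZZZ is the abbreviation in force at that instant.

Query: 2020-10-10 08:37 UTC
Rule 1/3 (EYF, +00:00): 2020-05-03 12:53 UTC ≤ query < 2020-10-10 10:50 UTC
8·60 + 37 + 0 = 517 min
517 = 0·1440 + 517; 517 = 8·60 + 37 → 08:37, same day
→ 2020-10-10 08:37 EYF

2020-10-10 08:37 EYF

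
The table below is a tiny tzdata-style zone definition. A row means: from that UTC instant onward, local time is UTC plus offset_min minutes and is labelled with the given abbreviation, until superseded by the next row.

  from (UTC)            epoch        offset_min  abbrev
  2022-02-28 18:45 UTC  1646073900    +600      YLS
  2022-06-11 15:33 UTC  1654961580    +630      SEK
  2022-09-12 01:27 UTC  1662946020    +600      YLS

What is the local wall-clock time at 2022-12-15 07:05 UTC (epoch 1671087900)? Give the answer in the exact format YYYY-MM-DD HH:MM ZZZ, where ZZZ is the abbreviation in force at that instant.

Query: 2022-12-15 07:05 UTC
Rule 3/3 (YLS, +10:00): 2022-09-12 01:27 UTC ≤ query < +∞
7·60 + 5 + 600 = 1025 min
1025 = 0·1440 + 1025; 1025 = 17·60 + 5 → 17:05, same day
→ 2022-12-15 17:05 YLS

2022-12-15 17:05 YLS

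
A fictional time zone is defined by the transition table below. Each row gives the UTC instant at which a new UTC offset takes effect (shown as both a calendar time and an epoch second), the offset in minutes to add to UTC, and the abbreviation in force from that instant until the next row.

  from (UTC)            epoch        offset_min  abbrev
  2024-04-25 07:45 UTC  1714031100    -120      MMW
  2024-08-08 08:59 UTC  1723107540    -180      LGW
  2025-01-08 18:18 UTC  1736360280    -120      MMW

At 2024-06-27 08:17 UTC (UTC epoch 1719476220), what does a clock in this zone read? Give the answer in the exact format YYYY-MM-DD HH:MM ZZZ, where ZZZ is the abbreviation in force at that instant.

Query: 2024-06-27 08:17 UTC
Rule 1/3 (MMW, -02:00): 2024-04-25 07:45 UTC ≤ query < 2024-08-08 08:59 UTC
8·60 + 17 - 120 = 377 min
377 = 0·1440 + 377; 377 = 6·60 + 17 → 06:17, same day
→ 2024-06-27 06:17 MMW

2024-06-27 06:17 MMW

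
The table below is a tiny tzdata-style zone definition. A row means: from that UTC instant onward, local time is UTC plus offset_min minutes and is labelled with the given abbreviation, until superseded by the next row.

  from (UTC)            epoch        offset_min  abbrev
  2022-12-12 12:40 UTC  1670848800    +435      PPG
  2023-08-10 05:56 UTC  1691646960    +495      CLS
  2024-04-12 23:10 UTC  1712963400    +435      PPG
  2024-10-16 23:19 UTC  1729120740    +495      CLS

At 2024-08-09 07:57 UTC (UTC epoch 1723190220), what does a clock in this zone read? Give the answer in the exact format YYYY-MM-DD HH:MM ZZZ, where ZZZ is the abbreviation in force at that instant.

Query: 2024-08-09 07:57 UTC
Rule 3/4 (PPG, +07:15): 2024-04-12 23:10 UTC ≤ query < 2024-10-16 23:19 UTC
7·60 + 57 + 435 = 912 min
912 = 0·1440 + 912; 912 = 15·60 + 12 → 15:12, same day
→ 2024-08-09 15:12 PPG

2024-08-09 15:12 PPG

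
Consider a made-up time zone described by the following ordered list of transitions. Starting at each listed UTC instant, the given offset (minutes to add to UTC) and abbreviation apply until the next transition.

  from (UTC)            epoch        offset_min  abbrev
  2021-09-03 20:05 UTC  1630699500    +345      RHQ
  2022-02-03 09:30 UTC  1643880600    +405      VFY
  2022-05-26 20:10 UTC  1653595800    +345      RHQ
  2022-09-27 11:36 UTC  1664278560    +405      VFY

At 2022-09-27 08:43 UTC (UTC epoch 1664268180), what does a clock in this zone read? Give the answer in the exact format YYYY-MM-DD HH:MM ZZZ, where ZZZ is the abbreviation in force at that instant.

2022-09-27 14:28 RHQ

Query: 2022-09-27 08:43 UTC
Rule 3/4 (RHQ, +05:45): 2022-05-26 20:10 UTC ≤ query < 2022-09-27 11:36 UTC
8·60 + 43 + 345 = 868 min
868 = 0·1440 + 868; 868 = 14·60 + 28 → 14:28, same day
→ 2022-09-27 14:28 RHQ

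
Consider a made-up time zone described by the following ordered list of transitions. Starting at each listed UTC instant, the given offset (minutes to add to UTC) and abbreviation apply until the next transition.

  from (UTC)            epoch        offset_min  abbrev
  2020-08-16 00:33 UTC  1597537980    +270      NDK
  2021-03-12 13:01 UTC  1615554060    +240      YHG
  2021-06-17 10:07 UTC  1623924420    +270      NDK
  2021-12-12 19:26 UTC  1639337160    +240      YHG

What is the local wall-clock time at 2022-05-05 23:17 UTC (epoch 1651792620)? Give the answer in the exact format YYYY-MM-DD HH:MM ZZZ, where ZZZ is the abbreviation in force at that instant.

2022-05-06 03:17 YHG

Query: 2022-05-05 23:17 UTC
Rule 4/4 (YHG, +04:00): 2021-12-12 19:26 UTC ≤ query < +∞
23·60 + 17 + 240 = 1637 min
1637 = 1·1440 + 197; 197 = 3·60 + 17 → 03:17, 2022-05-05 + 1 day = 2022-05-06
→ 2022-05-06 03:17 YHG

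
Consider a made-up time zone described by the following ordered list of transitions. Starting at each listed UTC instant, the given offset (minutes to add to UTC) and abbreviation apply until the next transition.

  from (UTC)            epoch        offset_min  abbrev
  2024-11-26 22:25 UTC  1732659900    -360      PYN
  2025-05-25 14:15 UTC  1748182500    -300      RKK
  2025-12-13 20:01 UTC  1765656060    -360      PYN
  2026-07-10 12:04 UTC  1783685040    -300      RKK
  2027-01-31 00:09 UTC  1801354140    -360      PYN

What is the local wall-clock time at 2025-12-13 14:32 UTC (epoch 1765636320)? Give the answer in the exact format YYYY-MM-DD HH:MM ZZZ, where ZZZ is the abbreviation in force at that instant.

Query: 2025-12-13 14:32 UTC
Rule 2/5 (RKK, -05:00): 2025-05-25 14:15 UTC ≤ query < 2025-12-13 20:01 UTC
14·60 + 32 - 300 = 572 min
572 = 0·1440 + 572; 572 = 9·60 + 32 → 09:32, same day
→ 2025-12-13 09:32 RKK

2025-12-13 09:32 RKK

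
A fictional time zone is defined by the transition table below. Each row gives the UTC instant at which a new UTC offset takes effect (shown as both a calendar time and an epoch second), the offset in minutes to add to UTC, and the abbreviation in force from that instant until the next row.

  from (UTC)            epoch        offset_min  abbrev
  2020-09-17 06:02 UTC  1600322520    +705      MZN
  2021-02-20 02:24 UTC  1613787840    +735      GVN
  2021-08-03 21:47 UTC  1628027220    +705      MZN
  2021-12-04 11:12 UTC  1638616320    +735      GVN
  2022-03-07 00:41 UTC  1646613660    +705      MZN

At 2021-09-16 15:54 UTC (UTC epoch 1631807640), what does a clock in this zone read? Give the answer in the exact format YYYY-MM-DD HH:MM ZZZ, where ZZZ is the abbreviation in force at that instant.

2021-09-17 03:39 MZN

Query: 2021-09-16 15:54 UTC
Rule 3/5 (MZN, +11:45): 2021-08-03 21:47 UTC ≤ query < 2021-12-04 11:12 UTC
15·60 + 54 + 705 = 1659 min
1659 = 1·1440 + 219; 219 = 3·60 + 39 → 03:39, 2021-09-16 + 1 day = 2021-09-17
→ 2021-09-17 03:39 MZN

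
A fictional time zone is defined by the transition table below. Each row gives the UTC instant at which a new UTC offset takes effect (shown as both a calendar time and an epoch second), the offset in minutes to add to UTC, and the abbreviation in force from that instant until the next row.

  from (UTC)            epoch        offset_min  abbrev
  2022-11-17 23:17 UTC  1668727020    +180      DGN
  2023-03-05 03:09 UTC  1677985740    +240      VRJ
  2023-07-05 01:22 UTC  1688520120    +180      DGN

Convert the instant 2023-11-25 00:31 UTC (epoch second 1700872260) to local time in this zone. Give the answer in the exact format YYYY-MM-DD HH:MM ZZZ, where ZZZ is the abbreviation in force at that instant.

Query: 2023-11-25 00:31 UTC
Rule 3/3 (DGN, +03:00): 2023-07-05 01:22 UTC ≤ query < +∞
0·60 + 31 + 180 = 211 min
211 = 0·1440 + 211; 211 = 3·60 + 31 → 03:31, same day
→ 2023-11-25 03:31 DGN

2023-11-25 03:31 DGN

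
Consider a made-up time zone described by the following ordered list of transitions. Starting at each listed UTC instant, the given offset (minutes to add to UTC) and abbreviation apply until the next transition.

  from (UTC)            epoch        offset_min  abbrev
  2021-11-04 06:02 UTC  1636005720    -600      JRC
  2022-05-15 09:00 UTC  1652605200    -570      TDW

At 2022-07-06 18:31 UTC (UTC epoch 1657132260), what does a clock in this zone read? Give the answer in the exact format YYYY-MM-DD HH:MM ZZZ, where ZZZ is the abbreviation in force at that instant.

2022-07-06 09:01 TDW

Query: 2022-07-06 18:31 UTC
Rule 2/2 (TDW, -09:30): 2022-05-15 09:00 UTC ≤ query < +∞
18·60 + 31 - 570 = 541 min
541 = 0·1440 + 541; 541 = 9·60 + 1 → 09:01, same day
→ 2022-07-06 09:01 TDW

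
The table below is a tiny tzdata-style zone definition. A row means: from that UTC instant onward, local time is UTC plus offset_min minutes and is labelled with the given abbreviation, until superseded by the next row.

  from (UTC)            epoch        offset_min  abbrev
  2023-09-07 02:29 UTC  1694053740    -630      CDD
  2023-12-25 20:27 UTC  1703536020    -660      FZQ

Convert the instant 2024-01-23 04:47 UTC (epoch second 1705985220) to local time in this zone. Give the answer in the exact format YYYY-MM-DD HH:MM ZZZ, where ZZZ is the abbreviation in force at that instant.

2024-01-22 17:47 FZQ

Query: 2024-01-23 04:47 UTC
Rule 2/2 (FZQ, -11:00): 2023-12-25 20:27 UTC ≤ query < +∞
4·60 + 47 - 660 = -373 min
-373 = -1·1440 + 1067; 1067 = 17·60 + 47 → 17:47, 2024-01-23 - 1 day = 2024-01-22
→ 2024-01-22 17:47 FZQ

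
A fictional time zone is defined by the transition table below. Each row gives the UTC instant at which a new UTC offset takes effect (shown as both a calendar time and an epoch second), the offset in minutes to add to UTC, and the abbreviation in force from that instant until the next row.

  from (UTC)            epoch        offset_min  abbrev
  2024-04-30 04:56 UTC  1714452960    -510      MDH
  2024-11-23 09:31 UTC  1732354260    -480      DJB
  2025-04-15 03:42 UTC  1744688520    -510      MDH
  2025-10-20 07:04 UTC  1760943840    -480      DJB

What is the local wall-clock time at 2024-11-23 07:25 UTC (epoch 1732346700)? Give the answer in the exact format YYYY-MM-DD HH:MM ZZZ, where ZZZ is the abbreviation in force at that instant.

2024-11-22 22:55 MDH

Query: 2024-11-23 07:25 UTC
Rule 1/4 (MDH, -08:30): 2024-04-30 04:56 UTC ≤ query < 2024-11-23 09:31 UTC
7·60 + 25 - 510 = -65 min
-65 = -1·1440 + 1375; 1375 = 22·60 + 55 → 22:55, 2024-11-23 - 1 day = 2024-11-22
→ 2024-11-22 22:55 MDH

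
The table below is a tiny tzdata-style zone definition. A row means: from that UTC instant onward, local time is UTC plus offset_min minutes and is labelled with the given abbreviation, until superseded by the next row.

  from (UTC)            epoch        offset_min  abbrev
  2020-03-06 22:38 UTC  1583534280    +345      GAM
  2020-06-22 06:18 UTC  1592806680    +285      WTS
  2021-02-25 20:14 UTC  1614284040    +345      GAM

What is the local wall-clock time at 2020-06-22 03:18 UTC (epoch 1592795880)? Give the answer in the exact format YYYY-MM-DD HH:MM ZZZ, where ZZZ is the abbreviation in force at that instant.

Query: 2020-06-22 03:18 UTC
Rule 1/3 (GAM, +05:45): 2020-03-06 22:38 UTC ≤ query < 2020-06-22 06:18 UTC
3·60 + 18 + 345 = 543 min
543 = 0·1440 + 543; 543 = 9·60 + 3 → 09:03, same day
→ 2020-06-22 09:03 GAM

2020-06-22 09:03 GAM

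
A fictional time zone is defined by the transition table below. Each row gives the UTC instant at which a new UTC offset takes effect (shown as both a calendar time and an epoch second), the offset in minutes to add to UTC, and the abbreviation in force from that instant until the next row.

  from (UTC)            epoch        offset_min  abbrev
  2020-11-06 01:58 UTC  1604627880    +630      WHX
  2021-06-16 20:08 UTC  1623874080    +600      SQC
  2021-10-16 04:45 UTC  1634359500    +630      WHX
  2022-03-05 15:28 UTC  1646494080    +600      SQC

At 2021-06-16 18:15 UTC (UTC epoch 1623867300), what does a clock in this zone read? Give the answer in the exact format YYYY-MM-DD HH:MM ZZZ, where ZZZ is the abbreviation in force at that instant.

2021-06-17 04:45 WHX

Query: 2021-06-16 18:15 UTC
Rule 1/4 (WHX, +10:30): 2020-11-06 01:58 UTC ≤ query < 2021-06-16 20:08 UTC
18·60 + 15 + 630 = 1725 min
1725 = 1·1440 + 285; 285 = 4·60 + 45 → 04:45, 2021-06-16 + 1 day = 2021-06-17
→ 2021-06-17 04:45 WHX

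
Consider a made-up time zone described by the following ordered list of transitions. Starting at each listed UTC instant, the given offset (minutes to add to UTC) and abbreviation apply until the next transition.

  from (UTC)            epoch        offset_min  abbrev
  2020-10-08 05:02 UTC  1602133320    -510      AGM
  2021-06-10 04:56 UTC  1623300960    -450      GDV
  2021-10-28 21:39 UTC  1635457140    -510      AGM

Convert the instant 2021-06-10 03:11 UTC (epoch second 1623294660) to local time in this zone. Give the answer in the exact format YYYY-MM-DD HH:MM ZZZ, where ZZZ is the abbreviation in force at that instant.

2021-06-09 18:41 AGM

Query: 2021-06-10 03:11 UTC
Rule 1/3 (AGM, -08:30): 2020-10-08 05:02 UTC ≤ query < 2021-06-10 04:56 UTC
3·60 + 11 - 510 = -319 min
-319 = -1·1440 + 1121; 1121 = 18·60 + 41 → 18:41, 2021-06-10 - 1 day = 2021-06-09
→ 2021-06-09 18:41 AGM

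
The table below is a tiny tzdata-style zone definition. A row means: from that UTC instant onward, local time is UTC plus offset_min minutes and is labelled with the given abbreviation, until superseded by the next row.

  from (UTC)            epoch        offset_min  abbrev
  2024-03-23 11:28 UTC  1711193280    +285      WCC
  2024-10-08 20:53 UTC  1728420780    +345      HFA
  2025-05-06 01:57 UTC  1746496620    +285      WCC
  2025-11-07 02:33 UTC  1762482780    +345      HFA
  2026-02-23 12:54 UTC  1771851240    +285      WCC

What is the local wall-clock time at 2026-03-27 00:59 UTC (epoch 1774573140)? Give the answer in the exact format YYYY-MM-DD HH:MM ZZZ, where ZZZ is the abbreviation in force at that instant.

2026-03-27 05:44 WCC

Query: 2026-03-27 00:59 UTC
Rule 5/5 (WCC, +04:45): 2026-02-23 12:54 UTC ≤ query < +∞
0·60 + 59 + 285 = 344 min
344 = 0·1440 + 344; 344 = 5·60 + 44 → 05:44, same day
→ 2026-03-27 05:44 WCC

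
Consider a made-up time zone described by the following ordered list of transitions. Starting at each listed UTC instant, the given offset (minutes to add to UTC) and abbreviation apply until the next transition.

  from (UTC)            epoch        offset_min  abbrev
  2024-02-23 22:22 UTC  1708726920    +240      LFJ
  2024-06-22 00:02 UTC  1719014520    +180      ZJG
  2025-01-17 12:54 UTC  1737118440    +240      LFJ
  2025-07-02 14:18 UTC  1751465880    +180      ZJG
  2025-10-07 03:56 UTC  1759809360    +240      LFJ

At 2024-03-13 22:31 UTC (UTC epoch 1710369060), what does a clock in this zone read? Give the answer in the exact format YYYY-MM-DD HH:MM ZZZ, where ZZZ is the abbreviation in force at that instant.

Query: 2024-03-13 22:31 UTC
Rule 1/5 (LFJ, +04:00): 2024-02-23 22:22 UTC ≤ query < 2024-06-22 00:02 UTC
22·60 + 31 + 240 = 1591 min
1591 = 1·1440 + 151; 151 = 2·60 + 31 → 02:31, 2024-03-13 + 1 day = 2024-03-14
→ 2024-03-14 02:31 LFJ

2024-03-14 02:31 LFJ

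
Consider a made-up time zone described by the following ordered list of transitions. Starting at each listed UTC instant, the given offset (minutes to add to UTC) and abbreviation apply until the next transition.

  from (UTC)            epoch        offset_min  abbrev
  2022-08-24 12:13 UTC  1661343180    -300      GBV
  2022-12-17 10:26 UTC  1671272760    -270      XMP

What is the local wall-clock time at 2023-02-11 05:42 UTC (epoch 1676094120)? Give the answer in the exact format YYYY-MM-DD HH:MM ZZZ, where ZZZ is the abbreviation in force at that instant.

2023-02-11 01:12 XMP

Query: 2023-02-11 05:42 UTC
Rule 2/2 (XMP, -04:30): 2022-12-17 10:26 UTC ≤ query < +∞
5·60 + 42 - 270 = 72 min
72 = 0·1440 + 72; 72 = 1·60 + 12 → 01:12, same day
→ 2023-02-11 01:12 XMP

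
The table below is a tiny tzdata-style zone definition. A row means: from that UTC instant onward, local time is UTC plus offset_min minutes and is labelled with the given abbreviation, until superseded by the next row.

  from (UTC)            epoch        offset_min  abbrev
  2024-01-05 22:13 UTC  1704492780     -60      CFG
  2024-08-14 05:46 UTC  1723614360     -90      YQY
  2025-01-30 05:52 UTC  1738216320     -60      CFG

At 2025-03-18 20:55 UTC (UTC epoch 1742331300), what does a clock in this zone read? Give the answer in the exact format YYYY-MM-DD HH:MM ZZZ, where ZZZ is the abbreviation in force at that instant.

Query: 2025-03-18 20:55 UTC
Rule 3/3 (CFG, -01:00): 2025-01-30 05:52 UTC ≤ query < +∞
20·60 + 55 - 60 = 1195 min
1195 = 0·1440 + 1195; 1195 = 19·60 + 55 → 19:55, same day
→ 2025-03-18 19:55 CFG

2025-03-18 19:55 CFG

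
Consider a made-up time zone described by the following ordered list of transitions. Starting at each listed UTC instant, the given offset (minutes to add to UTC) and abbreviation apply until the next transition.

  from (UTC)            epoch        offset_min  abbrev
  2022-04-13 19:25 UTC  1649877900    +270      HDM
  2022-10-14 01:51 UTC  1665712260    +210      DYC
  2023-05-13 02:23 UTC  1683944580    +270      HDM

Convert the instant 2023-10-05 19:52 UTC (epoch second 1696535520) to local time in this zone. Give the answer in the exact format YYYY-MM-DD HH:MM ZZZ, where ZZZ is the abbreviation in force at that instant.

Query: 2023-10-05 19:52 UTC
Rule 3/3 (HDM, +04:30): 2023-05-13 02:23 UTC ≤ query < +∞
19·60 + 52 + 270 = 1462 min
1462 = 1·1440 + 22; 22 = 0·60 + 22 → 00:22, 2023-10-05 + 1 day = 2023-10-06
→ 2023-10-06 00:22 HDM

2023-10-06 00:22 HDM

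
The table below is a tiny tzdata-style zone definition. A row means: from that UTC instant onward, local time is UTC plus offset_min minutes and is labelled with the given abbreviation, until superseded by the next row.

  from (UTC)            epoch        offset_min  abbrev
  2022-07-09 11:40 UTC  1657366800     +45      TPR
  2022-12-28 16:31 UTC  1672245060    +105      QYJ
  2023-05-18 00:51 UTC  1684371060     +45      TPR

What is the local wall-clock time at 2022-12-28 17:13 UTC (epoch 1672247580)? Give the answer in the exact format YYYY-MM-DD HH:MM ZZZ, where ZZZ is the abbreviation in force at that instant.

2022-12-28 18:58 QYJ

Query: 2022-12-28 17:13 UTC
Rule 2/3 (QYJ, +01:45): 2022-12-28 16:31 UTC ≤ query < 2023-05-18 00:51 UTC
17·60 + 13 + 105 = 1138 min
1138 = 0·1440 + 1138; 1138 = 18·60 + 58 → 18:58, same day
→ 2022-12-28 18:58 QYJ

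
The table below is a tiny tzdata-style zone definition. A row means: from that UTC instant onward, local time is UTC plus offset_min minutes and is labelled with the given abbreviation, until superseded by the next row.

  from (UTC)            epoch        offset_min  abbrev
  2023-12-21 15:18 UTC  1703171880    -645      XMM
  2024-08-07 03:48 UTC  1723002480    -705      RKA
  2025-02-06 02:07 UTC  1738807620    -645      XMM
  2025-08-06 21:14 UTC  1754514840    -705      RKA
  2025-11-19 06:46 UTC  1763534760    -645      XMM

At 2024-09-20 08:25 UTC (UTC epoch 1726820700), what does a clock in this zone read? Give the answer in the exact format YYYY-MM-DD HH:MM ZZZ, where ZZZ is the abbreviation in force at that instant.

Query: 2024-09-20 08:25 UTC
Rule 2/5 (RKA, -11:45): 2024-08-07 03:48 UTC ≤ query < 2025-02-06 02:07 UTC
8·60 + 25 - 705 = -200 min
-200 = -1·1440 + 1240; 1240 = 20·60 + 40 → 20:40, 2024-09-20 - 1 day = 2024-09-19
→ 2024-09-19 20:40 RKA

2024-09-19 20:40 RKA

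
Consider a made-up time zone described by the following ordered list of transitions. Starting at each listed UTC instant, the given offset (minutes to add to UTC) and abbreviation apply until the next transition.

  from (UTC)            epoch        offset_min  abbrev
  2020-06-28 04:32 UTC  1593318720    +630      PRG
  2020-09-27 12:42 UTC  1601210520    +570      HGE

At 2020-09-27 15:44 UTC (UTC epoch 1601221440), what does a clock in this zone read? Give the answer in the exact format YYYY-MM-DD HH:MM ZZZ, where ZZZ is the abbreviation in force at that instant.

Query: 2020-09-27 15:44 UTC
Rule 2/2 (HGE, +09:30): 2020-09-27 12:42 UTC ≤ query < +∞
15·60 + 44 + 570 = 1514 min
1514 = 1·1440 + 74; 74 = 1·60 + 14 → 01:14, 2020-09-27 + 1 day = 2020-09-28
→ 2020-09-28 01:14 HGE

2020-09-28 01:14 HGE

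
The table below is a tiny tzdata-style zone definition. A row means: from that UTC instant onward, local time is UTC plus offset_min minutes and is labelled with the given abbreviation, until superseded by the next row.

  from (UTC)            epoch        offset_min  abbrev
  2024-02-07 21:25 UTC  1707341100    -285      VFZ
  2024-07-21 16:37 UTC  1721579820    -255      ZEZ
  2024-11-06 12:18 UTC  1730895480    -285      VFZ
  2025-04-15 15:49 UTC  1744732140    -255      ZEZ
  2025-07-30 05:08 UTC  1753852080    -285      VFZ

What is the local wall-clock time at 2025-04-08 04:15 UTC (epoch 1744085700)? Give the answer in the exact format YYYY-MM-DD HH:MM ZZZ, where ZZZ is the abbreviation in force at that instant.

2025-04-07 23:30 VFZ

Query: 2025-04-08 04:15 UTC
Rule 3/5 (VFZ, -04:45): 2024-11-06 12:18 UTC ≤ query < 2025-04-15 15:49 UTC
4·60 + 15 - 285 = -30 min
-30 = -1·1440 + 1410; 1410 = 23·60 + 30 → 23:30, 2025-04-08 - 1 day = 2025-04-07
→ 2025-04-07 23:30 VFZ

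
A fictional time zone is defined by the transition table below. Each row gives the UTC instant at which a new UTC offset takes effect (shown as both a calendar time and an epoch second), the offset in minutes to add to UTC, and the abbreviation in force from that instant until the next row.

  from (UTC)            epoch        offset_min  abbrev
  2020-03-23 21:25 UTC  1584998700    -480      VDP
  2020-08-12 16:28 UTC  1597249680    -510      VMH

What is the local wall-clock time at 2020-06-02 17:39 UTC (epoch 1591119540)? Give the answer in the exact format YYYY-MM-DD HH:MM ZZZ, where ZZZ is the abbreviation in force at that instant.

Query: 2020-06-02 17:39 UTC
Rule 1/2 (VDP, -08:00): 2020-03-23 21:25 UTC ≤ query < 2020-08-12 16:28 UTC
17·60 + 39 - 480 = 579 min
579 = 0·1440 + 579; 579 = 9·60 + 39 → 09:39, same day
→ 2020-06-02 09:39 VDP

2020-06-02 09:39 VDP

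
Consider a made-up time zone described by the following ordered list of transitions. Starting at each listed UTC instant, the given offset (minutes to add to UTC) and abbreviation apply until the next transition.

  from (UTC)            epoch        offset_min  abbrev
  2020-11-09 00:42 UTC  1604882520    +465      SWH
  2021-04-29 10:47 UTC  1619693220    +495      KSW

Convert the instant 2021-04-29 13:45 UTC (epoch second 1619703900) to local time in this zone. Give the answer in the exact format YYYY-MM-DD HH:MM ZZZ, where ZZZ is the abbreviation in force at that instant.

2021-04-29 22:00 KSW

Query: 2021-04-29 13:45 UTC
Rule 2/2 (KSW, +08:15): 2021-04-29 10:47 UTC ≤ query < +∞
13·60 + 45 + 495 = 1320 min
1320 = 0·1440 + 1320; 1320 = 22·60 + 0 → 22:00, same day
→ 2021-04-29 22:00 KSW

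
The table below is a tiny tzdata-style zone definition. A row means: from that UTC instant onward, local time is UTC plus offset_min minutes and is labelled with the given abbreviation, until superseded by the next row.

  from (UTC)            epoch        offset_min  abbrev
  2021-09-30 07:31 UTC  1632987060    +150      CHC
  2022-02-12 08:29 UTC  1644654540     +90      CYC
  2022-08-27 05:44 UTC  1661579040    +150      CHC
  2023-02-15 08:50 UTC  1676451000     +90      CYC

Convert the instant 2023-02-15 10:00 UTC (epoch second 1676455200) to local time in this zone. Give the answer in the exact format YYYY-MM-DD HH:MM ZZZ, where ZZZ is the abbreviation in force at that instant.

2023-02-15 11:30 CYC

Query: 2023-02-15 10:00 UTC
Rule 4/4 (CYC, +01:30): 2023-02-15 08:50 UTC ≤ query < +∞
10·60 + 0 + 90 = 690 min
690 = 0·1440 + 690; 690 = 11·60 + 30 → 11:30, same day
→ 2023-02-15 11:30 CYC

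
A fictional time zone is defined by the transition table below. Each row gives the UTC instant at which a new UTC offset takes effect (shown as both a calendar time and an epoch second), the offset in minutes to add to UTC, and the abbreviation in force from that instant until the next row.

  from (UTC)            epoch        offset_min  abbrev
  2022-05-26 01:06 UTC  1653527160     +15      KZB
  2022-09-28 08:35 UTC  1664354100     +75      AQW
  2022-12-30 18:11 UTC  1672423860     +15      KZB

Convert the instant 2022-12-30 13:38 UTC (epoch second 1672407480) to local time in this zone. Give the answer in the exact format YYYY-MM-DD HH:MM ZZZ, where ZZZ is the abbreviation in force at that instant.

Query: 2022-12-30 13:38 UTC
Rule 2/3 (AQW, +01:15): 2022-09-28 08:35 UTC ≤ query < 2022-12-30 18:11 UTC
13·60 + 38 + 75 = 893 min
893 = 0·1440 + 893; 893 = 14·60 + 53 → 14:53, same day
→ 2022-12-30 14:53 AQW

2022-12-30 14:53 AQW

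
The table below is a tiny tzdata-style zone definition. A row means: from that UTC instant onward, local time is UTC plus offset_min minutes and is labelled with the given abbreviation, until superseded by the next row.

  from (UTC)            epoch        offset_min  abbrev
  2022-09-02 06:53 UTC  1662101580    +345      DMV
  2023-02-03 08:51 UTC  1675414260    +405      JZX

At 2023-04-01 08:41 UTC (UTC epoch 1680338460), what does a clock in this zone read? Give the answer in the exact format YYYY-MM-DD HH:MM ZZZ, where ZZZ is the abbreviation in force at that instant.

2023-04-01 15:26 JZX

Query: 2023-04-01 08:41 UTC
Rule 2/2 (JZX, +06:45): 2023-02-03 08:51 UTC ≤ query < +∞
8·60 + 41 + 405 = 926 min
926 = 0·1440 + 926; 926 = 15·60 + 26 → 15:26, same day
→ 2023-04-01 15:26 JZX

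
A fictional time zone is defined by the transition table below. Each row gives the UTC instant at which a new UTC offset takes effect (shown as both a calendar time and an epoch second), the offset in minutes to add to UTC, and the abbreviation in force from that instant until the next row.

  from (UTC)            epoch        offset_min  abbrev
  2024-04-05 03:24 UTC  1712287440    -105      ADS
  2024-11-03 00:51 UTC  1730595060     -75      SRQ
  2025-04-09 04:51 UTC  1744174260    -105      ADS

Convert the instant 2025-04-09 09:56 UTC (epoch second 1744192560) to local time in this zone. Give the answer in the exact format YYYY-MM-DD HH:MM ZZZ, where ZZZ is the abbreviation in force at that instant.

2025-04-09 08:11 ADS

Query: 2025-04-09 09:56 UTC
Rule 3/3 (ADS, -01:45): 2025-04-09 04:51 UTC ≤ query < +∞
9·60 + 56 - 105 = 491 min
491 = 0·1440 + 491; 491 = 8·60 + 11 → 08:11, same day
→ 2025-04-09 08:11 ADS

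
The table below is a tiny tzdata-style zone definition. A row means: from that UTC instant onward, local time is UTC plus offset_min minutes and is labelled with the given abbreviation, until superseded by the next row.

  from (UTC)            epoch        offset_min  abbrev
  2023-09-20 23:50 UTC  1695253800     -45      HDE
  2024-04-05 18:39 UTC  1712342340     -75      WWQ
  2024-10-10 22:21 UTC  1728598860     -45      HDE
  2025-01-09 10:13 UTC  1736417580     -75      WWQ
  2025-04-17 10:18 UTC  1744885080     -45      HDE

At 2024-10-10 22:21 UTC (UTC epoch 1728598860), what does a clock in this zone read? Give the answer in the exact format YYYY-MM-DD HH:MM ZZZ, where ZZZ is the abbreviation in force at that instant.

2024-10-10 21:36 HDE

Query: 2024-10-10 22:21 UTC
Rule 3/5 (HDE, -00:45): 2024-10-10 22:21 UTC ≤ query < 2025-01-09 10:13 UTC
22·60 + 21 - 45 = 1296 min
1296 = 0·1440 + 1296; 1296 = 21·60 + 36 → 21:36, same day
→ 2024-10-10 21:36 HDE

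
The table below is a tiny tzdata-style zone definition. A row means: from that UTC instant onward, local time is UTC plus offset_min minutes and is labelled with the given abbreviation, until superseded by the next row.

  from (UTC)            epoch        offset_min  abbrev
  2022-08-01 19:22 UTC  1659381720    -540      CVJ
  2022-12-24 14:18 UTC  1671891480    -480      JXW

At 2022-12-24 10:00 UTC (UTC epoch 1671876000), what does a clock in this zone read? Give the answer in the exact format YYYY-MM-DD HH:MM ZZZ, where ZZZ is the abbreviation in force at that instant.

Query: 2022-12-24 10:00 UTC
Rule 1/2 (CVJ, -09:00): 2022-08-01 19:22 UTC ≤ query < 2022-12-24 14:18 UTC
10·60 + 0 - 540 = 60 min
60 = 0·1440 + 60; 60 = 1·60 + 0 → 01:00, same day
→ 2022-12-24 01:00 CVJ

2022-12-24 01:00 CVJ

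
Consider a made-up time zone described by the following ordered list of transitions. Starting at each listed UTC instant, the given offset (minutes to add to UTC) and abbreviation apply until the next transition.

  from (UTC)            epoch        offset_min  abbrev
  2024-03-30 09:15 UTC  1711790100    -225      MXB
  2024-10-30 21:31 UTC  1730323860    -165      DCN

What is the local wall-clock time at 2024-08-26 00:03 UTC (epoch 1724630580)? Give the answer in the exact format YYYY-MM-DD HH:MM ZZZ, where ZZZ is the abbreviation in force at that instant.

2024-08-25 20:18 MXB

Query: 2024-08-26 00:03 UTC
Rule 1/2 (MXB, -03:45): 2024-03-30 09:15 UTC ≤ query < 2024-10-30 21:31 UTC
0·60 + 3 - 225 = -222 min
-222 = -1·1440 + 1218; 1218 = 20·60 + 18 → 20:18, 2024-08-26 - 1 day = 2024-08-25
→ 2024-08-25 20:18 MXB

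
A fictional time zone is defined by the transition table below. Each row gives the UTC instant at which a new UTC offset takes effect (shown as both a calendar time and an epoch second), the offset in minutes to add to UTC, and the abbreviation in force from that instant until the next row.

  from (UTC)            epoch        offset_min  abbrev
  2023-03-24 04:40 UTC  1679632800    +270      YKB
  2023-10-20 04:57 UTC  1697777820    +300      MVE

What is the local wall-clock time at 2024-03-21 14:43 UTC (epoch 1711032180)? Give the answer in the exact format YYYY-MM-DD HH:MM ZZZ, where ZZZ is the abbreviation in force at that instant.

2024-03-21 19:43 MVE

Query: 2024-03-21 14:43 UTC
Rule 2/2 (MVE, +05:00): 2023-10-20 04:57 UTC ≤ query < +∞
14·60 + 43 + 300 = 1183 min
1183 = 0·1440 + 1183; 1183 = 19·60 + 43 → 19:43, same day
→ 2024-03-21 19:43 MVE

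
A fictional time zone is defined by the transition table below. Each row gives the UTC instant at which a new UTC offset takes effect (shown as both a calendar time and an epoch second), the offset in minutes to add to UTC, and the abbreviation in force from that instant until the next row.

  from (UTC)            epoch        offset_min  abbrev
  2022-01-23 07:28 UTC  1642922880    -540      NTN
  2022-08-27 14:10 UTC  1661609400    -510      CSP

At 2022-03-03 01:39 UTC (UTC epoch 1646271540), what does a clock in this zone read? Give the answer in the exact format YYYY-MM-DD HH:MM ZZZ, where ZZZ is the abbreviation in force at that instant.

Query: 2022-03-03 01:39 UTC
Rule 1/2 (NTN, -09:00): 2022-01-23 07:28 UTC ≤ query < 2022-08-27 14:10 UTC
1·60 + 39 - 540 = -441 min
-441 = -1·1440 + 999; 999 = 16·60 + 39 → 16:39, 2022-03-03 - 1 day = 2022-03-02
→ 2022-03-02 16:39 NTN

2022-03-02 16:39 NTN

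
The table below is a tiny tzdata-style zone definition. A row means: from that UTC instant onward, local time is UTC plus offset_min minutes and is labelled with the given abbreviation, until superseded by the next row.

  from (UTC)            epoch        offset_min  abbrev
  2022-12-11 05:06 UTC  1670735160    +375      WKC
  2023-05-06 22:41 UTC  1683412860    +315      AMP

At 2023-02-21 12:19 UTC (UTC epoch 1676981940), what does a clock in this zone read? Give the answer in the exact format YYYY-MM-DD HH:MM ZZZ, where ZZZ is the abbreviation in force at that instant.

2023-02-21 18:34 WKC

Query: 2023-02-21 12:19 UTC
Rule 1/2 (WKC, +06:15): 2022-12-11 05:06 UTC ≤ query < 2023-05-06 22:41 UTC
12·60 + 19 + 375 = 1114 min
1114 = 0·1440 + 1114; 1114 = 18·60 + 34 → 18:34, same day
→ 2023-02-21 18:34 WKC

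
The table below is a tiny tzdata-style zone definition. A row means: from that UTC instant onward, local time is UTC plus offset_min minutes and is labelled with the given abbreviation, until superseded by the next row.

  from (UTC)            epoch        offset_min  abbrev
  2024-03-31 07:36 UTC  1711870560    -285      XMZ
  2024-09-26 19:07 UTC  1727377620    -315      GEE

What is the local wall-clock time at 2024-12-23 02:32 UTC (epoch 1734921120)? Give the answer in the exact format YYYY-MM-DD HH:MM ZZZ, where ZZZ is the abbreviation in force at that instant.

Query: 2024-12-23 02:32 UTC
Rule 2/2 (GEE, -05:15): 2024-09-26 19:07 UTC ≤ query < +∞
2·60 + 32 - 315 = -163 min
-163 = -1·1440 + 1277; 1277 = 21·60 + 17 → 21:17, 2024-12-23 - 1 day = 2024-12-22
→ 2024-12-22 21:17 GEE

2024-12-22 21:17 GEE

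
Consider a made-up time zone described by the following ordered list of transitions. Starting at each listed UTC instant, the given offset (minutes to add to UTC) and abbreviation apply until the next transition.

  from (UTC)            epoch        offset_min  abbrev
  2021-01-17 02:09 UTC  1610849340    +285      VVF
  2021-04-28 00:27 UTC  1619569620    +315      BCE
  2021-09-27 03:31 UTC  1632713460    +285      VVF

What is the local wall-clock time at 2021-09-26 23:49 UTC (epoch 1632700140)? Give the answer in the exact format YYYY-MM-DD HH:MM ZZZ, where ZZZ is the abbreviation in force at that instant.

2021-09-27 05:04 BCE

Query: 2021-09-26 23:49 UTC
Rule 2/3 (BCE, +05:15): 2021-04-28 00:27 UTC ≤ query < 2021-09-27 03:31 UTC
23·60 + 49 + 315 = 1744 min
1744 = 1·1440 + 304; 304 = 5·60 + 4 → 05:04, 2021-09-26 + 1 day = 2021-09-27
→ 2021-09-27 05:04 BCE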